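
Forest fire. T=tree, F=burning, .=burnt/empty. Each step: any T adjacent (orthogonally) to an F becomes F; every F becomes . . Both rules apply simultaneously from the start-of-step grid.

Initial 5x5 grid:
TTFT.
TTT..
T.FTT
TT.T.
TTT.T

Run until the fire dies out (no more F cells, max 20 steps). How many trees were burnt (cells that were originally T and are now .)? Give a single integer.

Answer: 15

Derivation:
Step 1: +4 fires, +2 burnt (F count now 4)
Step 2: +4 fires, +4 burnt (F count now 4)
Step 3: +1 fires, +4 burnt (F count now 1)
Step 4: +1 fires, +1 burnt (F count now 1)
Step 5: +1 fires, +1 burnt (F count now 1)
Step 6: +2 fires, +1 burnt (F count now 2)
Step 7: +1 fires, +2 burnt (F count now 1)
Step 8: +1 fires, +1 burnt (F count now 1)
Step 9: +0 fires, +1 burnt (F count now 0)
Fire out after step 9
Initially T: 16, now '.': 24
Total burnt (originally-T cells now '.'): 15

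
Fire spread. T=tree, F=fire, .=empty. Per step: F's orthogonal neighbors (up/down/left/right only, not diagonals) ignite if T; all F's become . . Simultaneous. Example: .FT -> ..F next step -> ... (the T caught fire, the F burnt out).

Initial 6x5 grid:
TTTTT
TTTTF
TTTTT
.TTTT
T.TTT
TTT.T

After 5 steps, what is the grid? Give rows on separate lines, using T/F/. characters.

Step 1: 3 trees catch fire, 1 burn out
  TTTTF
  TTTF.
  TTTTF
  .TTTT
  T.TTT
  TTT.T
Step 2: 4 trees catch fire, 3 burn out
  TTTF.
  TTF..
  TTTF.
  .TTTF
  T.TTT
  TTT.T
Step 3: 5 trees catch fire, 4 burn out
  TTF..
  TF...
  TTF..
  .TTF.
  T.TTF
  TTT.T
Step 4: 6 trees catch fire, 5 burn out
  TF...
  F....
  TF...
  .TF..
  T.TF.
  TTT.F
Step 5: 4 trees catch fire, 6 burn out
  F....
  .....
  F....
  .F...
  T.F..
  TTT..

F....
.....
F....
.F...
T.F..
TTT..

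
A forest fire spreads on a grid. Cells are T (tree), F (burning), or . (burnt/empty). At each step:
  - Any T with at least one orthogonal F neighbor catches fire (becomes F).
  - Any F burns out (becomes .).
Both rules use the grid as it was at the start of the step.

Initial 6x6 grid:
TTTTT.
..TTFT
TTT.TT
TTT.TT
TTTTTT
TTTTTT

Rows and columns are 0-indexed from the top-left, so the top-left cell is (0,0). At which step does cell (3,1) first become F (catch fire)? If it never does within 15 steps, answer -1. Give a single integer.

Step 1: cell (3,1)='T' (+4 fires, +1 burnt)
Step 2: cell (3,1)='T' (+4 fires, +4 burnt)
Step 3: cell (3,1)='T' (+4 fires, +4 burnt)
Step 4: cell (3,1)='T' (+6 fires, +4 burnt)
Step 5: cell (3,1)='F' (+6 fires, +6 burnt)
  -> target ignites at step 5
Step 6: cell (3,1)='.' (+3 fires, +6 burnt)
Step 7: cell (3,1)='.' (+2 fires, +3 burnt)
Step 8: cell (3,1)='.' (+1 fires, +2 burnt)
Step 9: cell (3,1)='.' (+0 fires, +1 burnt)
  fire out at step 9

5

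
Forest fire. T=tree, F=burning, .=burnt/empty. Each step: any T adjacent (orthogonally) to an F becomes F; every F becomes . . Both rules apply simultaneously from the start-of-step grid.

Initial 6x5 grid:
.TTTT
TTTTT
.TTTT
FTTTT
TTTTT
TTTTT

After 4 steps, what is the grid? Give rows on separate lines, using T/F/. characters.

Step 1: 2 trees catch fire, 1 burn out
  .TTTT
  TTTTT
  .TTTT
  .FTTT
  FTTTT
  TTTTT
Step 2: 4 trees catch fire, 2 burn out
  .TTTT
  TTTTT
  .FTTT
  ..FTT
  .FTTT
  FTTTT
Step 3: 5 trees catch fire, 4 burn out
  .TTTT
  TFTTT
  ..FTT
  ...FT
  ..FTT
  .FTTT
Step 4: 7 trees catch fire, 5 burn out
  .FTTT
  F.FTT
  ...FT
  ....F
  ...FT
  ..FTT

.FTTT
F.FTT
...FT
....F
...FT
..FTT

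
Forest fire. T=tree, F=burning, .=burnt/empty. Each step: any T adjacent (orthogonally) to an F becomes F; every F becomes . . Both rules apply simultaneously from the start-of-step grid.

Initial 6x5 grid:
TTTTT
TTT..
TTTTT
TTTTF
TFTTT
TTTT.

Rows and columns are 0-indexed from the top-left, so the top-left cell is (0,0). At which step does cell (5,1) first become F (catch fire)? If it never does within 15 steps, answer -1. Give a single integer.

Step 1: cell (5,1)='F' (+7 fires, +2 burnt)
  -> target ignites at step 1
Step 2: cell (5,1)='.' (+7 fires, +7 burnt)
Step 3: cell (5,1)='.' (+4 fires, +7 burnt)
Step 4: cell (5,1)='.' (+3 fires, +4 burnt)
Step 5: cell (5,1)='.' (+2 fires, +3 burnt)
Step 6: cell (5,1)='.' (+1 fires, +2 burnt)
Step 7: cell (5,1)='.' (+1 fires, +1 burnt)
Step 8: cell (5,1)='.' (+0 fires, +1 burnt)
  fire out at step 8

1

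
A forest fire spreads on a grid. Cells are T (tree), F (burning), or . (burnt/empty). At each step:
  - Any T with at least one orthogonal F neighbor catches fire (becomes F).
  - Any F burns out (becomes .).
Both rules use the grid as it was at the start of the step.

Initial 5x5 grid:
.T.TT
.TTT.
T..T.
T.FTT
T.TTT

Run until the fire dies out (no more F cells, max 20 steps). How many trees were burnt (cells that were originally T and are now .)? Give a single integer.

Answer: 12

Derivation:
Step 1: +2 fires, +1 burnt (F count now 2)
Step 2: +3 fires, +2 burnt (F count now 3)
Step 3: +2 fires, +3 burnt (F count now 2)
Step 4: +2 fires, +2 burnt (F count now 2)
Step 5: +2 fires, +2 burnt (F count now 2)
Step 6: +1 fires, +2 burnt (F count now 1)
Step 7: +0 fires, +1 burnt (F count now 0)
Fire out after step 7
Initially T: 15, now '.': 22
Total burnt (originally-T cells now '.'): 12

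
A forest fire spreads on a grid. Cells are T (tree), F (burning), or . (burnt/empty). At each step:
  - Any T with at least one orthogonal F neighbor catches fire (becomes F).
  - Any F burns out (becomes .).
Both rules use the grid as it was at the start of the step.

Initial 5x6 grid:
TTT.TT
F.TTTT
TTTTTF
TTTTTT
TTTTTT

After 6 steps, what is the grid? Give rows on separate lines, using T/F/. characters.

Step 1: 5 trees catch fire, 2 burn out
  FTT.TT
  ..TTTF
  FTTTF.
  TTTTTF
  TTTTTT
Step 2: 8 trees catch fire, 5 burn out
  .FT.TF
  ..TTF.
  .FTF..
  FTTTF.
  TTTTTF
Step 3: 8 trees catch fire, 8 burn out
  ..F.F.
  ..TF..
  ..F...
  .FTF..
  FTTTF.
Step 4: 4 trees catch fire, 8 burn out
  ......
  ..F...
  ......
  ..F...
  .FTF..
Step 5: 1 trees catch fire, 4 burn out
  ......
  ......
  ......
  ......
  ..F...
Step 6: 0 trees catch fire, 1 burn out
  ......
  ......
  ......
  ......
  ......

......
......
......
......
......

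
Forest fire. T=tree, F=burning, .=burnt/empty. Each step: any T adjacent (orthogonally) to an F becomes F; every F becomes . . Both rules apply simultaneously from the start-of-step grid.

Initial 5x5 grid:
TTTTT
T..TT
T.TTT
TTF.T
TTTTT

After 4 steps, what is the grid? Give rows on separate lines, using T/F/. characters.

Step 1: 3 trees catch fire, 1 burn out
  TTTTT
  T..TT
  T.FTT
  TF..T
  TTFTT
Step 2: 4 trees catch fire, 3 burn out
  TTTTT
  T..TT
  T..FT
  F...T
  TF.FT
Step 3: 5 trees catch fire, 4 burn out
  TTTTT
  T..FT
  F...F
  ....T
  F...F
Step 4: 4 trees catch fire, 5 burn out
  TTTFT
  F...F
  .....
  ....F
  .....

TTTFT
F...F
.....
....F
.....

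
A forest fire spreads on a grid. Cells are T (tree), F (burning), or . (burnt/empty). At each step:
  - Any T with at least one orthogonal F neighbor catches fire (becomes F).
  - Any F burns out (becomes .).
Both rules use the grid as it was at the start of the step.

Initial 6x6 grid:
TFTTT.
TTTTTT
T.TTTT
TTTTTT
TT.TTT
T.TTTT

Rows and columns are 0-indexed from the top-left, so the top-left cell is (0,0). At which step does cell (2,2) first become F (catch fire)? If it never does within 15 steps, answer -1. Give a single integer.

Step 1: cell (2,2)='T' (+3 fires, +1 burnt)
Step 2: cell (2,2)='T' (+3 fires, +3 burnt)
Step 3: cell (2,2)='F' (+4 fires, +3 burnt)
  -> target ignites at step 3
Step 4: cell (2,2)='.' (+4 fires, +4 burnt)
Step 5: cell (2,2)='.' (+5 fires, +4 burnt)
Step 6: cell (2,2)='.' (+5 fires, +5 burnt)
Step 7: cell (2,2)='.' (+3 fires, +5 burnt)
Step 8: cell (2,2)='.' (+3 fires, +3 burnt)
Step 9: cell (2,2)='.' (+1 fires, +3 burnt)
Step 10: cell (2,2)='.' (+0 fires, +1 burnt)
  fire out at step 10

3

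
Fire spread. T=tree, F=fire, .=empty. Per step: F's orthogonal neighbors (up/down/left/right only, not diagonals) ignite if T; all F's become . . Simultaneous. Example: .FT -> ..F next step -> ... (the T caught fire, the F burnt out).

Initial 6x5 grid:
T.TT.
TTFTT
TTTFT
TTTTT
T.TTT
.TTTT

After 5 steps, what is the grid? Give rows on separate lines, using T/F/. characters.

Step 1: 6 trees catch fire, 2 burn out
  T.FT.
  TF.FT
  TTF.F
  TTTFT
  T.TTT
  .TTTT
Step 2: 7 trees catch fire, 6 burn out
  T..F.
  F...F
  TF...
  TTF.F
  T.TFT
  .TTTT
Step 3: 6 trees catch fire, 7 burn out
  F....
  .....
  F....
  TF...
  T.F.F
  .TTFT
Step 4: 3 trees catch fire, 6 burn out
  .....
  .....
  .....
  F....
  T....
  .TF.F
Step 5: 2 trees catch fire, 3 burn out
  .....
  .....
  .....
  .....
  F....
  .F...

.....
.....
.....
.....
F....
.F...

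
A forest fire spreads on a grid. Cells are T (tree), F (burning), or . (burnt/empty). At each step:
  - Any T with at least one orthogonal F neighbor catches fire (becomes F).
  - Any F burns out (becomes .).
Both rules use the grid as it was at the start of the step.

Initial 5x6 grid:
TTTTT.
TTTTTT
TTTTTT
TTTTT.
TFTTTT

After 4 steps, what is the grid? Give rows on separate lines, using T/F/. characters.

Step 1: 3 trees catch fire, 1 burn out
  TTTTT.
  TTTTTT
  TTTTTT
  TFTTT.
  F.FTTT
Step 2: 4 trees catch fire, 3 burn out
  TTTTT.
  TTTTTT
  TFTTTT
  F.FTT.
  ...FTT
Step 3: 5 trees catch fire, 4 burn out
  TTTTT.
  TFTTTT
  F.FTTT
  ...FT.
  ....FT
Step 4: 6 trees catch fire, 5 burn out
  TFTTT.
  F.FTTT
  ...FTT
  ....F.
  .....F

TFTTT.
F.FTTT
...FTT
....F.
.....F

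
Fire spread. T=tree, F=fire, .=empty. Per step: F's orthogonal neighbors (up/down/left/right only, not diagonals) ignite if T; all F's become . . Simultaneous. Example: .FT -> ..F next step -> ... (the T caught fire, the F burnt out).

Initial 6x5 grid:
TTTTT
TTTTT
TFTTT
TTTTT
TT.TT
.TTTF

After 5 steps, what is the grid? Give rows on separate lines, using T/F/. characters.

Step 1: 6 trees catch fire, 2 burn out
  TTTTT
  TFTTT
  F.FTT
  TFTTT
  TT.TF
  .TTF.
Step 2: 10 trees catch fire, 6 burn out
  TFTTT
  F.FTT
  ...FT
  F.FTF
  TF.F.
  .TF..
Step 3: 7 trees catch fire, 10 burn out
  F.FTT
  ...FT
  ....F
  ...F.
  F....
  .F...
Step 4: 2 trees catch fire, 7 burn out
  ...FT
  ....F
  .....
  .....
  .....
  .....
Step 5: 1 trees catch fire, 2 burn out
  ....F
  .....
  .....
  .....
  .....
  .....

....F
.....
.....
.....
.....
.....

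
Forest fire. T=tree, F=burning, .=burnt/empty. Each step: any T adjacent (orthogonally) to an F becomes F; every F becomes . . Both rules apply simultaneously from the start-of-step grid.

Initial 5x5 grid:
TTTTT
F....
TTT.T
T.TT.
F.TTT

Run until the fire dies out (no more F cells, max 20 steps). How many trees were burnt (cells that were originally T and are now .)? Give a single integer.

Step 1: +3 fires, +2 burnt (F count now 3)
Step 2: +2 fires, +3 burnt (F count now 2)
Step 3: +2 fires, +2 burnt (F count now 2)
Step 4: +2 fires, +2 burnt (F count now 2)
Step 5: +3 fires, +2 burnt (F count now 3)
Step 6: +1 fires, +3 burnt (F count now 1)
Step 7: +1 fires, +1 burnt (F count now 1)
Step 8: +0 fires, +1 burnt (F count now 0)
Fire out after step 8
Initially T: 15, now '.': 24
Total burnt (originally-T cells now '.'): 14

Answer: 14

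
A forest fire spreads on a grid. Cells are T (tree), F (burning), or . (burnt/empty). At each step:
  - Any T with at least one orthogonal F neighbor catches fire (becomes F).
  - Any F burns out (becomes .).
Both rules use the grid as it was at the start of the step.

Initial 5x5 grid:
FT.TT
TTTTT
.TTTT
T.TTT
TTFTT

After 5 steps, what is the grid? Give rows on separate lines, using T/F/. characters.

Step 1: 5 trees catch fire, 2 burn out
  .F.TT
  FTTTT
  .TTTT
  T.FTT
  TF.FT
Step 2: 5 trees catch fire, 5 burn out
  ...TT
  .FTTT
  .TFTT
  T..FT
  F...F
Step 3: 5 trees catch fire, 5 burn out
  ...TT
  ..FTT
  .F.FT
  F...F
  .....
Step 4: 2 trees catch fire, 5 burn out
  ...TT
  ...FT
  ....F
  .....
  .....
Step 5: 2 trees catch fire, 2 burn out
  ...FT
  ....F
  .....
  .....
  .....

...FT
....F
.....
.....
.....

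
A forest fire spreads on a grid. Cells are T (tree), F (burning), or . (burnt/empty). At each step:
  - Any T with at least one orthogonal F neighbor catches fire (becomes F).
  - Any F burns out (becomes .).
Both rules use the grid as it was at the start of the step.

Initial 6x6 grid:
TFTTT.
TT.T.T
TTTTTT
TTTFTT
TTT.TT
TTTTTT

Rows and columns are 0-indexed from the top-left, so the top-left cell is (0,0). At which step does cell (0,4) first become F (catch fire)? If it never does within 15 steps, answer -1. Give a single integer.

Step 1: cell (0,4)='T' (+6 fires, +2 burnt)
Step 2: cell (0,4)='T' (+10 fires, +6 burnt)
Step 3: cell (0,4)='F' (+8 fires, +10 burnt)
  -> target ignites at step 3
Step 4: cell (0,4)='.' (+5 fires, +8 burnt)
Step 5: cell (0,4)='.' (+1 fires, +5 burnt)
Step 6: cell (0,4)='.' (+0 fires, +1 burnt)
  fire out at step 6

3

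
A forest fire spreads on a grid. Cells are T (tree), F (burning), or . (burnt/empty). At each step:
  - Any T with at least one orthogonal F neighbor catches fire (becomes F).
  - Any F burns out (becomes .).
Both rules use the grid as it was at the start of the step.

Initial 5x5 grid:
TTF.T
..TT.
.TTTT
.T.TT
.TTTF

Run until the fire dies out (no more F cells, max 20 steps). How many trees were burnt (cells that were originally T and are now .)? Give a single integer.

Step 1: +4 fires, +2 burnt (F count now 4)
Step 2: +6 fires, +4 burnt (F count now 6)
Step 3: +3 fires, +6 burnt (F count now 3)
Step 4: +1 fires, +3 burnt (F count now 1)
Step 5: +0 fires, +1 burnt (F count now 0)
Fire out after step 5
Initially T: 15, now '.': 24
Total burnt (originally-T cells now '.'): 14

Answer: 14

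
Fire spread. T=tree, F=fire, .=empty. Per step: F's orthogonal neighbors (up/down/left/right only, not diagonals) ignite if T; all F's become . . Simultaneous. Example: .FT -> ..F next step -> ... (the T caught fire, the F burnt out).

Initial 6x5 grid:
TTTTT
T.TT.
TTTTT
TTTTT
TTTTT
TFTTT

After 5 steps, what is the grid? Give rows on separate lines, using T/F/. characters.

Step 1: 3 trees catch fire, 1 burn out
  TTTTT
  T.TT.
  TTTTT
  TTTTT
  TFTTT
  F.FTT
Step 2: 4 trees catch fire, 3 burn out
  TTTTT
  T.TT.
  TTTTT
  TFTTT
  F.FTT
  ...FT
Step 3: 5 trees catch fire, 4 burn out
  TTTTT
  T.TT.
  TFTTT
  F.FTT
  ...FT
  ....F
Step 4: 4 trees catch fire, 5 burn out
  TTTTT
  T.TT.
  F.FTT
  ...FT
  ....F
  .....
Step 5: 4 trees catch fire, 4 burn out
  TTTTT
  F.FT.
  ...FT
  ....F
  .....
  .....

TTTTT
F.FT.
...FT
....F
.....
.....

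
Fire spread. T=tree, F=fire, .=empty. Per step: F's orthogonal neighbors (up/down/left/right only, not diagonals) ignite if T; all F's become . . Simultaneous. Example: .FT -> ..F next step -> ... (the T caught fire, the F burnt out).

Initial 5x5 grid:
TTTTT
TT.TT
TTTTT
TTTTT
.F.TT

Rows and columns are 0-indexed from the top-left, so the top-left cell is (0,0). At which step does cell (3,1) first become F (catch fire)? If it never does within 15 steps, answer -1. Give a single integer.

Step 1: cell (3,1)='F' (+1 fires, +1 burnt)
  -> target ignites at step 1
Step 2: cell (3,1)='.' (+3 fires, +1 burnt)
Step 3: cell (3,1)='.' (+4 fires, +3 burnt)
Step 4: cell (3,1)='.' (+5 fires, +4 burnt)
Step 5: cell (3,1)='.' (+5 fires, +5 burnt)
Step 6: cell (3,1)='.' (+2 fires, +5 burnt)
Step 7: cell (3,1)='.' (+1 fires, +2 burnt)
Step 8: cell (3,1)='.' (+0 fires, +1 burnt)
  fire out at step 8

1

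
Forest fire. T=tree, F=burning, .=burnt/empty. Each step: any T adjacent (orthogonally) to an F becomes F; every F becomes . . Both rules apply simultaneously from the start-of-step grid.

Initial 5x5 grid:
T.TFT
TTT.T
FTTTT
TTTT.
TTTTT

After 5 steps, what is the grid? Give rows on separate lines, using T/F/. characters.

Step 1: 5 trees catch fire, 2 burn out
  T.F.F
  FTT.T
  .FTTT
  FTTT.
  TTTTT
Step 2: 7 trees catch fire, 5 burn out
  F....
  .FF.F
  ..FTT
  .FTT.
  FTTTT
Step 3: 4 trees catch fire, 7 burn out
  .....
  .....
  ...FF
  ..FT.
  .FTTT
Step 4: 2 trees catch fire, 4 burn out
  .....
  .....
  .....
  ...F.
  ..FTT
Step 5: 1 trees catch fire, 2 burn out
  .....
  .....
  .....
  .....
  ...FT

.....
.....
.....
.....
...FT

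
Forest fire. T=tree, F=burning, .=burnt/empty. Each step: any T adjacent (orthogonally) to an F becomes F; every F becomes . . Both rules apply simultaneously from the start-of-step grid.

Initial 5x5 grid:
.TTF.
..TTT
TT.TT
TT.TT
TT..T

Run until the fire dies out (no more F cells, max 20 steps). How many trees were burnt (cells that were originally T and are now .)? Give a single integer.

Answer: 10

Derivation:
Step 1: +2 fires, +1 burnt (F count now 2)
Step 2: +4 fires, +2 burnt (F count now 4)
Step 3: +2 fires, +4 burnt (F count now 2)
Step 4: +1 fires, +2 burnt (F count now 1)
Step 5: +1 fires, +1 burnt (F count now 1)
Step 6: +0 fires, +1 burnt (F count now 0)
Fire out after step 6
Initially T: 16, now '.': 19
Total burnt (originally-T cells now '.'): 10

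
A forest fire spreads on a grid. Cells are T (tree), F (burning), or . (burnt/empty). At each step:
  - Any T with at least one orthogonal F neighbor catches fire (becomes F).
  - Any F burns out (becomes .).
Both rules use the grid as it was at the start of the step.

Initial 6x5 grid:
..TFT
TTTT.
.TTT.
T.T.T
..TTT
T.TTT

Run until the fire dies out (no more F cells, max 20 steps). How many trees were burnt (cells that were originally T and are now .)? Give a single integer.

Step 1: +3 fires, +1 burnt (F count now 3)
Step 2: +2 fires, +3 burnt (F count now 2)
Step 3: +2 fires, +2 burnt (F count now 2)
Step 4: +3 fires, +2 burnt (F count now 3)
Step 5: +1 fires, +3 burnt (F count now 1)
Step 6: +2 fires, +1 burnt (F count now 2)
Step 7: +2 fires, +2 burnt (F count now 2)
Step 8: +2 fires, +2 burnt (F count now 2)
Step 9: +0 fires, +2 burnt (F count now 0)
Fire out after step 9
Initially T: 19, now '.': 28
Total burnt (originally-T cells now '.'): 17

Answer: 17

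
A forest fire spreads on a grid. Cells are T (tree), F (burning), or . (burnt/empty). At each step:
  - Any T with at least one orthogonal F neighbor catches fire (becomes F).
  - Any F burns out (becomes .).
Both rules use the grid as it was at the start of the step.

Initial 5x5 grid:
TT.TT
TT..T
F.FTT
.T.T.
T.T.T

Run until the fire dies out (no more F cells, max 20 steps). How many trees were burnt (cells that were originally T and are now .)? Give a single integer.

Answer: 10

Derivation:
Step 1: +2 fires, +2 burnt (F count now 2)
Step 2: +4 fires, +2 burnt (F count now 4)
Step 3: +2 fires, +4 burnt (F count now 2)
Step 4: +1 fires, +2 burnt (F count now 1)
Step 5: +1 fires, +1 burnt (F count now 1)
Step 6: +0 fires, +1 burnt (F count now 0)
Fire out after step 6
Initially T: 14, now '.': 21
Total burnt (originally-T cells now '.'): 10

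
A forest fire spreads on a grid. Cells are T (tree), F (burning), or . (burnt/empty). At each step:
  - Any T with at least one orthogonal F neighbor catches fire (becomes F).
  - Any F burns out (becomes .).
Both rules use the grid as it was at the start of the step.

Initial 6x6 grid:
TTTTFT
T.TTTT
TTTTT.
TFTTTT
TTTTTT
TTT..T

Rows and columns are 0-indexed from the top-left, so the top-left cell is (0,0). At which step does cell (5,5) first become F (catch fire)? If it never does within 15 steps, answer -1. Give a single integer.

Step 1: cell (5,5)='T' (+7 fires, +2 burnt)
Step 2: cell (5,5)='T' (+10 fires, +7 burnt)
Step 3: cell (5,5)='T' (+8 fires, +10 burnt)
Step 4: cell (5,5)='T' (+3 fires, +8 burnt)
Step 5: cell (5,5)='T' (+1 fires, +3 burnt)
Step 6: cell (5,5)='F' (+1 fires, +1 burnt)
  -> target ignites at step 6
Step 7: cell (5,5)='.' (+0 fires, +1 burnt)
  fire out at step 7

6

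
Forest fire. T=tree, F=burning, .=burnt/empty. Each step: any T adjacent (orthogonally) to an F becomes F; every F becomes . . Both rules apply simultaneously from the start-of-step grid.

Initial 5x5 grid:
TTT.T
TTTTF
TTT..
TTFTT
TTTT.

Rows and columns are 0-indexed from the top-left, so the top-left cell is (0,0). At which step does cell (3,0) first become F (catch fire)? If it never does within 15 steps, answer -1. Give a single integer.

Step 1: cell (3,0)='T' (+6 fires, +2 burnt)
Step 2: cell (3,0)='F' (+6 fires, +6 burnt)
  -> target ignites at step 2
Step 3: cell (3,0)='.' (+4 fires, +6 burnt)
Step 4: cell (3,0)='.' (+2 fires, +4 burnt)
Step 5: cell (3,0)='.' (+1 fires, +2 burnt)
Step 6: cell (3,0)='.' (+0 fires, +1 burnt)
  fire out at step 6

2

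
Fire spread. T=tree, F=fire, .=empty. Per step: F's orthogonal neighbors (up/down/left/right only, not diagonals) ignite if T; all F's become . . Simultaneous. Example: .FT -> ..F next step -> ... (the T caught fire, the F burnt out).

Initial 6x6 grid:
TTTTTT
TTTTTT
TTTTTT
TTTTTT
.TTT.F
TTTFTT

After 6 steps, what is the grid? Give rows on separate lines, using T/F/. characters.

Step 1: 5 trees catch fire, 2 burn out
  TTTTTT
  TTTTTT
  TTTTTT
  TTTTTF
  .TTF..
  TTF.FF
Step 2: 5 trees catch fire, 5 burn out
  TTTTTT
  TTTTTT
  TTTTTF
  TTTFF.
  .TF...
  TF....
Step 3: 6 trees catch fire, 5 burn out
  TTTTTT
  TTTTTF
  TTTFF.
  TTF...
  .F....
  F.....
Step 4: 5 trees catch fire, 6 burn out
  TTTTTF
  TTTFF.
  TTF...
  TF....
  ......
  ......
Step 5: 5 trees catch fire, 5 burn out
  TTTFF.
  TTF...
  TF....
  F.....
  ......
  ......
Step 6: 3 trees catch fire, 5 burn out
  TTF...
  TF....
  F.....
  ......
  ......
  ......

TTF...
TF....
F.....
......
......
......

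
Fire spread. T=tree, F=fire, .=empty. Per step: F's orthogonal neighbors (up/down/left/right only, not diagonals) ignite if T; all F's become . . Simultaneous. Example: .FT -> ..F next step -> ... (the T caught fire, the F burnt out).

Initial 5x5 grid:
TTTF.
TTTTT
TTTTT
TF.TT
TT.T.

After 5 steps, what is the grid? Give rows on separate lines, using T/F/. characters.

Step 1: 5 trees catch fire, 2 burn out
  TTF..
  TTTFT
  TFTTT
  F..TT
  TF.T.
Step 2: 8 trees catch fire, 5 burn out
  TF...
  TFF.F
  F.FFT
  ...TT
  F..T.
Step 3: 4 trees catch fire, 8 burn out
  F....
  F....
  ....F
  ...FT
  ...T.
Step 4: 2 trees catch fire, 4 burn out
  .....
  .....
  .....
  ....F
  ...F.
Step 5: 0 trees catch fire, 2 burn out
  .....
  .....
  .....
  .....
  .....

.....
.....
.....
.....
.....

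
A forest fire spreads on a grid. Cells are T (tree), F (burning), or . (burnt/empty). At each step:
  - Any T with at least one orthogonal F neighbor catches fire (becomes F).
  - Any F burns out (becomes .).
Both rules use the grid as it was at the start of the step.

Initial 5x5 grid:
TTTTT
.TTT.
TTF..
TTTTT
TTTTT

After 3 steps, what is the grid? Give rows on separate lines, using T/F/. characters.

Step 1: 3 trees catch fire, 1 burn out
  TTTTT
  .TFT.
  TF...
  TTFTT
  TTTTT
Step 2: 7 trees catch fire, 3 burn out
  TTFTT
  .F.F.
  F....
  TF.FT
  TTFTT
Step 3: 6 trees catch fire, 7 burn out
  TF.FT
  .....
  .....
  F...F
  TF.FT

TF.FT
.....
.....
F...F
TF.FT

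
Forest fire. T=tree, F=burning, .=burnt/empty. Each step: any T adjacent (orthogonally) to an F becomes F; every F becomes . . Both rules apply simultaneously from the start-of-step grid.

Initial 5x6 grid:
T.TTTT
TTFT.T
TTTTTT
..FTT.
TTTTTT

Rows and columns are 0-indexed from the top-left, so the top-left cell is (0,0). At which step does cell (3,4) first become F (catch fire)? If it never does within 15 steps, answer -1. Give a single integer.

Step 1: cell (3,4)='T' (+6 fires, +2 burnt)
Step 2: cell (3,4)='F' (+7 fires, +6 burnt)
  -> target ignites at step 2
Step 3: cell (3,4)='.' (+6 fires, +7 burnt)
Step 4: cell (3,4)='.' (+3 fires, +6 burnt)
Step 5: cell (3,4)='.' (+1 fires, +3 burnt)
Step 6: cell (3,4)='.' (+0 fires, +1 burnt)
  fire out at step 6

2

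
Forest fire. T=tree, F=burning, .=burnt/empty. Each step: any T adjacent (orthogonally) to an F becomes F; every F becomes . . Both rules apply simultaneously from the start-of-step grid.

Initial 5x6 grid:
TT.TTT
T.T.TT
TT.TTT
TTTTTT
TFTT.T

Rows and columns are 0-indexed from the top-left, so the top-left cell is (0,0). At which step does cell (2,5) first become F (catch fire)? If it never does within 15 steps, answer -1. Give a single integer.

Step 1: cell (2,5)='T' (+3 fires, +1 burnt)
Step 2: cell (2,5)='T' (+4 fires, +3 burnt)
Step 3: cell (2,5)='T' (+2 fires, +4 burnt)
Step 4: cell (2,5)='T' (+3 fires, +2 burnt)
Step 5: cell (2,5)='T' (+3 fires, +3 burnt)
Step 6: cell (2,5)='F' (+4 fires, +3 burnt)
  -> target ignites at step 6
Step 7: cell (2,5)='.' (+2 fires, +4 burnt)
Step 8: cell (2,5)='.' (+2 fires, +2 burnt)
Step 9: cell (2,5)='.' (+0 fires, +2 burnt)
  fire out at step 9

6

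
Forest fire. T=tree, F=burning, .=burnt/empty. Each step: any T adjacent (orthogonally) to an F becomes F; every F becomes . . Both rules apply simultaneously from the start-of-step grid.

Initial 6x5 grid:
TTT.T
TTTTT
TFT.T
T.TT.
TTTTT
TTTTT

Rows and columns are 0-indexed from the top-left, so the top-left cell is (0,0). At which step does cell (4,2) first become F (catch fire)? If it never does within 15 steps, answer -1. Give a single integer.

Step 1: cell (4,2)='T' (+3 fires, +1 burnt)
Step 2: cell (4,2)='T' (+5 fires, +3 burnt)
Step 3: cell (4,2)='F' (+6 fires, +5 burnt)
  -> target ignites at step 3
Step 4: cell (4,2)='.' (+5 fires, +6 burnt)
Step 5: cell (4,2)='.' (+5 fires, +5 burnt)
Step 6: cell (4,2)='.' (+1 fires, +5 burnt)
Step 7: cell (4,2)='.' (+0 fires, +1 burnt)
  fire out at step 7

3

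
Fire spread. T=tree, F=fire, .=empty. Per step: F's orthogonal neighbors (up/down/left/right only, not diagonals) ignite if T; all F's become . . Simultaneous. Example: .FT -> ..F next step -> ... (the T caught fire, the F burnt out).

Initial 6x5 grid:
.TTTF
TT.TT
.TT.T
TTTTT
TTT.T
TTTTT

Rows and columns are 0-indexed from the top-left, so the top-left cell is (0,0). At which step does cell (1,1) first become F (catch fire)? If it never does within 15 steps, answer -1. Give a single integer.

Step 1: cell (1,1)='T' (+2 fires, +1 burnt)
Step 2: cell (1,1)='T' (+3 fires, +2 burnt)
Step 3: cell (1,1)='T' (+2 fires, +3 burnt)
Step 4: cell (1,1)='F' (+3 fires, +2 burnt)
  -> target ignites at step 4
Step 5: cell (1,1)='.' (+4 fires, +3 burnt)
Step 6: cell (1,1)='.' (+4 fires, +4 burnt)
Step 7: cell (1,1)='.' (+3 fires, +4 burnt)
Step 8: cell (1,1)='.' (+2 fires, +3 burnt)
Step 9: cell (1,1)='.' (+1 fires, +2 burnt)
Step 10: cell (1,1)='.' (+0 fires, +1 burnt)
  fire out at step 10

4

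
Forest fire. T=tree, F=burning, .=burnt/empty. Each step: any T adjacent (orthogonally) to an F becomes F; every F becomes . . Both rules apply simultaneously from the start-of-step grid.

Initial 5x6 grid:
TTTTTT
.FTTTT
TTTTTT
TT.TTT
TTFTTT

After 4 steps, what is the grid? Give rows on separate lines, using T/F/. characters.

Step 1: 5 trees catch fire, 2 burn out
  TFTTTT
  ..FTTT
  TFTTTT
  TT.TTT
  TF.FTT
Step 2: 9 trees catch fire, 5 burn out
  F.FTTT
  ...FTT
  F.FTTT
  TF.FTT
  F...FT
Step 3: 6 trees catch fire, 9 burn out
  ...FTT
  ....FT
  ...FTT
  F...FT
  .....F
Step 4: 4 trees catch fire, 6 burn out
  ....FT
  .....F
  ....FT
  .....F
  ......

....FT
.....F
....FT
.....F
......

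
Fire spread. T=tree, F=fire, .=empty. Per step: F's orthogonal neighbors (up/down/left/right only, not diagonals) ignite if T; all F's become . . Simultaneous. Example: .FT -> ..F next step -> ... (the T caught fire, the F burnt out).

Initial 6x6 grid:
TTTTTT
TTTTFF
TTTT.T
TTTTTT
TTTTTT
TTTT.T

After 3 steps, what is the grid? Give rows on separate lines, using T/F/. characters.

Step 1: 4 trees catch fire, 2 burn out
  TTTTFF
  TTTF..
  TTTT.F
  TTTTTT
  TTTTTT
  TTTT.T
Step 2: 4 trees catch fire, 4 burn out
  TTTF..
  TTF...
  TTTF..
  TTTTTF
  TTTTTT
  TTTT.T
Step 3: 6 trees catch fire, 4 burn out
  TTF...
  TF....
  TTF...
  TTTFF.
  TTTTTF
  TTTT.T

TTF...
TF....
TTF...
TTTFF.
TTTTTF
TTTT.T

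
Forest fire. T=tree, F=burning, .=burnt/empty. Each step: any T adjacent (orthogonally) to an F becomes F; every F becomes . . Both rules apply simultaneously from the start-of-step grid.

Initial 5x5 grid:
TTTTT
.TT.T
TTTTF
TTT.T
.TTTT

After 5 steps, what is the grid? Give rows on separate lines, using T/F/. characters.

Step 1: 3 trees catch fire, 1 burn out
  TTTTT
  .TT.F
  TTTF.
  TTT.F
  .TTTT
Step 2: 3 trees catch fire, 3 burn out
  TTTTF
  .TT..
  TTF..
  TTT..
  .TTTF
Step 3: 5 trees catch fire, 3 burn out
  TTTF.
  .TF..
  TF...
  TTF..
  .TTF.
Step 4: 5 trees catch fire, 5 burn out
  TTF..
  .F...
  F....
  TF...
  .TF..
Step 5: 3 trees catch fire, 5 burn out
  TF...
  .....
  .....
  F....
  .F...

TF...
.....
.....
F....
.F...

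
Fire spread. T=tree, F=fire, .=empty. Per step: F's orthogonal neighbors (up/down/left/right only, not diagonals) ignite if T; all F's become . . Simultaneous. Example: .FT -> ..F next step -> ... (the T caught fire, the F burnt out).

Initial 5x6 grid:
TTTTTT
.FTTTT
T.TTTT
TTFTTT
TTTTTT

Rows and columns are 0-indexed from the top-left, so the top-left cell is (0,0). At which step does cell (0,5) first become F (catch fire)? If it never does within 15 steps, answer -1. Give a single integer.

Step 1: cell (0,5)='T' (+6 fires, +2 burnt)
Step 2: cell (0,5)='T' (+8 fires, +6 burnt)
Step 3: cell (0,5)='T' (+7 fires, +8 burnt)
Step 4: cell (0,5)='T' (+4 fires, +7 burnt)
Step 5: cell (0,5)='F' (+1 fires, +4 burnt)
  -> target ignites at step 5
Step 6: cell (0,5)='.' (+0 fires, +1 burnt)
  fire out at step 6

5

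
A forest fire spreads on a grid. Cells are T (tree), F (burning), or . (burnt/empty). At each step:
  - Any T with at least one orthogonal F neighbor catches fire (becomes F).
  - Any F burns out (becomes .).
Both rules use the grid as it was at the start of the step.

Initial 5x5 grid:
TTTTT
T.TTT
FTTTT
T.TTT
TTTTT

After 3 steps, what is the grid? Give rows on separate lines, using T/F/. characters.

Step 1: 3 trees catch fire, 1 burn out
  TTTTT
  F.TTT
  .FTTT
  F.TTT
  TTTTT
Step 2: 3 trees catch fire, 3 burn out
  FTTTT
  ..TTT
  ..FTT
  ..TTT
  FTTTT
Step 3: 5 trees catch fire, 3 burn out
  .FTTT
  ..FTT
  ...FT
  ..FTT
  .FTTT

.FTTT
..FTT
...FT
..FTT
.FTTT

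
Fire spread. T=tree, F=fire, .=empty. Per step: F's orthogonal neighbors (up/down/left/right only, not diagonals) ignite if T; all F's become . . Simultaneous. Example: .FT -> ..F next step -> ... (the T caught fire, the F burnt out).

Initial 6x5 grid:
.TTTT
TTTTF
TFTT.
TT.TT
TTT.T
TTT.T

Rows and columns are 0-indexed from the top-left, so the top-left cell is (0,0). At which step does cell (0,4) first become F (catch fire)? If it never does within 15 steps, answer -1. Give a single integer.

Step 1: cell (0,4)='F' (+6 fires, +2 burnt)
  -> target ignites at step 1
Step 2: cell (0,4)='.' (+7 fires, +6 burnt)
Step 3: cell (0,4)='.' (+5 fires, +7 burnt)
Step 4: cell (0,4)='.' (+3 fires, +5 burnt)
Step 5: cell (0,4)='.' (+1 fires, +3 burnt)
Step 6: cell (0,4)='.' (+1 fires, +1 burnt)
Step 7: cell (0,4)='.' (+0 fires, +1 burnt)
  fire out at step 7

1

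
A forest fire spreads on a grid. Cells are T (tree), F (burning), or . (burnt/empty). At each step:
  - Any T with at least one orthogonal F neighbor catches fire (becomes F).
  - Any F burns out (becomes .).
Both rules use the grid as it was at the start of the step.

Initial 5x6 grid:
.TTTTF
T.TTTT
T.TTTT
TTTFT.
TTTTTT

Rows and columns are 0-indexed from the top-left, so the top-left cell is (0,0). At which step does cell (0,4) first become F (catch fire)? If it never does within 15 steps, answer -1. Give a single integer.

Step 1: cell (0,4)='F' (+6 fires, +2 burnt)
  -> target ignites at step 1
Step 2: cell (0,4)='.' (+9 fires, +6 burnt)
Step 3: cell (0,4)='.' (+5 fires, +9 burnt)
Step 4: cell (0,4)='.' (+3 fires, +5 burnt)
Step 5: cell (0,4)='.' (+1 fires, +3 burnt)
Step 6: cell (0,4)='.' (+0 fires, +1 burnt)
  fire out at step 6

1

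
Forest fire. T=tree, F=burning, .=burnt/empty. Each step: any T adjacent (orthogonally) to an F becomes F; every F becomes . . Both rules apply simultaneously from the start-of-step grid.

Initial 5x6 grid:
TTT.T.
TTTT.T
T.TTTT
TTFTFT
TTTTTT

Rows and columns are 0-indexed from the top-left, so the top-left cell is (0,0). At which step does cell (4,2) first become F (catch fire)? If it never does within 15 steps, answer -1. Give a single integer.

Step 1: cell (4,2)='F' (+7 fires, +2 burnt)
  -> target ignites at step 1
Step 2: cell (4,2)='.' (+7 fires, +7 burnt)
Step 3: cell (4,2)='.' (+6 fires, +7 burnt)
Step 4: cell (4,2)='.' (+2 fires, +6 burnt)
Step 5: cell (4,2)='.' (+1 fires, +2 burnt)
Step 6: cell (4,2)='.' (+0 fires, +1 burnt)
  fire out at step 6

1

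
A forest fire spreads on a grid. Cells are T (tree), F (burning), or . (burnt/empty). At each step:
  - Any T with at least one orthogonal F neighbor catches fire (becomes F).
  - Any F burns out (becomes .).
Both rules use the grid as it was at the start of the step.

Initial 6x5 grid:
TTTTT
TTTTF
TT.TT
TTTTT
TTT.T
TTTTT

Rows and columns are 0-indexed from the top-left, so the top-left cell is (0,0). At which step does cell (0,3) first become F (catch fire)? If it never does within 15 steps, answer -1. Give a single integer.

Step 1: cell (0,3)='T' (+3 fires, +1 burnt)
Step 2: cell (0,3)='F' (+4 fires, +3 burnt)
  -> target ignites at step 2
Step 3: cell (0,3)='.' (+4 fires, +4 burnt)
Step 4: cell (0,3)='.' (+5 fires, +4 burnt)
Step 5: cell (0,3)='.' (+5 fires, +5 burnt)
Step 6: cell (0,3)='.' (+3 fires, +5 burnt)
Step 7: cell (0,3)='.' (+2 fires, +3 burnt)
Step 8: cell (0,3)='.' (+1 fires, +2 burnt)
Step 9: cell (0,3)='.' (+0 fires, +1 burnt)
  fire out at step 9

2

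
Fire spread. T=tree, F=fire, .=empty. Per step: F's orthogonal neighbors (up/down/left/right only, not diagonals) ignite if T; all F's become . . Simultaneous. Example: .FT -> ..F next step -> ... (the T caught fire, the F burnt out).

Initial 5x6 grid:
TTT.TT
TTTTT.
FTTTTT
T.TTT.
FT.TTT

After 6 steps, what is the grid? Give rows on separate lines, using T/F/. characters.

Step 1: 4 trees catch fire, 2 burn out
  TTT.TT
  FTTTT.
  .FTTTT
  F.TTT.
  .F.TTT
Step 2: 3 trees catch fire, 4 burn out
  FTT.TT
  .FTTT.
  ..FTTT
  ..TTT.
  ...TTT
Step 3: 4 trees catch fire, 3 burn out
  .FT.TT
  ..FTT.
  ...FTT
  ..FTT.
  ...TTT
Step 4: 4 trees catch fire, 4 burn out
  ..F.TT
  ...FT.
  ....FT
  ...FT.
  ...TTT
Step 5: 4 trees catch fire, 4 burn out
  ....TT
  ....F.
  .....F
  ....F.
  ...FTT
Step 6: 2 trees catch fire, 4 burn out
  ....FT
  ......
  ......
  ......
  ....FT

....FT
......
......
......
....FT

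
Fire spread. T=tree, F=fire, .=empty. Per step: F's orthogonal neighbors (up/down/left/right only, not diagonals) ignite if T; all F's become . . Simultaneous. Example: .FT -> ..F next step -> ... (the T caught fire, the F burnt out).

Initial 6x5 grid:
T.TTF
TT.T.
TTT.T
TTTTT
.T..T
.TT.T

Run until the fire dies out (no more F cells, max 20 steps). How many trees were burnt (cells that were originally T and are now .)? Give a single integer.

Answer: 3

Derivation:
Step 1: +1 fires, +1 burnt (F count now 1)
Step 2: +2 fires, +1 burnt (F count now 2)
Step 3: +0 fires, +2 burnt (F count now 0)
Fire out after step 3
Initially T: 20, now '.': 13
Total burnt (originally-T cells now '.'): 3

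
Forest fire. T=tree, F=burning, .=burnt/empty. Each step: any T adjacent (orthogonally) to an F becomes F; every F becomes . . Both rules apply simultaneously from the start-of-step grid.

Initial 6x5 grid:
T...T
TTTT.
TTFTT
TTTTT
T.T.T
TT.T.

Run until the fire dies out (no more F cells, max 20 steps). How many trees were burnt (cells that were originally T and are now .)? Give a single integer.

Answer: 19

Derivation:
Step 1: +4 fires, +1 burnt (F count now 4)
Step 2: +7 fires, +4 burnt (F count now 7)
Step 3: +3 fires, +7 burnt (F count now 3)
Step 4: +3 fires, +3 burnt (F count now 3)
Step 5: +1 fires, +3 burnt (F count now 1)
Step 6: +1 fires, +1 burnt (F count now 1)
Step 7: +0 fires, +1 burnt (F count now 0)
Fire out after step 7
Initially T: 21, now '.': 28
Total burnt (originally-T cells now '.'): 19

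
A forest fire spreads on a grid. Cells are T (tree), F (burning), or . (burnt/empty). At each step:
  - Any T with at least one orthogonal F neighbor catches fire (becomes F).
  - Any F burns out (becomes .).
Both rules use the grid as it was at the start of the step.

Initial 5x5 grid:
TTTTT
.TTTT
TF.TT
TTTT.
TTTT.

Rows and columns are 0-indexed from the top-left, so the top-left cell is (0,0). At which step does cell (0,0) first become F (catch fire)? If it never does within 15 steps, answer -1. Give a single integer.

Step 1: cell (0,0)='T' (+3 fires, +1 burnt)
Step 2: cell (0,0)='T' (+5 fires, +3 burnt)
Step 3: cell (0,0)='F' (+6 fires, +5 burnt)
  -> target ignites at step 3
Step 4: cell (0,0)='.' (+4 fires, +6 burnt)
Step 5: cell (0,0)='.' (+2 fires, +4 burnt)
Step 6: cell (0,0)='.' (+0 fires, +2 burnt)
  fire out at step 6

3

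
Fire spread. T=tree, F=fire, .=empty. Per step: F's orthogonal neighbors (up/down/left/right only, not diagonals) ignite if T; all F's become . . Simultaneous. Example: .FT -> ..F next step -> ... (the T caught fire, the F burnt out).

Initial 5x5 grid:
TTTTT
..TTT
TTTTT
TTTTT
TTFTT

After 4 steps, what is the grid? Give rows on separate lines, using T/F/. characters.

Step 1: 3 trees catch fire, 1 burn out
  TTTTT
  ..TTT
  TTTTT
  TTFTT
  TF.FT
Step 2: 5 trees catch fire, 3 burn out
  TTTTT
  ..TTT
  TTFTT
  TF.FT
  F...F
Step 3: 5 trees catch fire, 5 burn out
  TTTTT
  ..FTT
  TF.FT
  F...F
  .....
Step 4: 4 trees catch fire, 5 burn out
  TTFTT
  ...FT
  F...F
  .....
  .....

TTFTT
...FT
F...F
.....
.....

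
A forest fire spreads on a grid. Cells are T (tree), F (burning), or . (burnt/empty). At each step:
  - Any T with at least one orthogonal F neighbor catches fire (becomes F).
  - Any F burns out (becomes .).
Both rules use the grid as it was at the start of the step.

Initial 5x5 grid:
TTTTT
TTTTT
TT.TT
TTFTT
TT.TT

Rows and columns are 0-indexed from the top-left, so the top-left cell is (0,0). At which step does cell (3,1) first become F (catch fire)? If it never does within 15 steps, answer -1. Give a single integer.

Step 1: cell (3,1)='F' (+2 fires, +1 burnt)
  -> target ignites at step 1
Step 2: cell (3,1)='.' (+6 fires, +2 burnt)
Step 3: cell (3,1)='.' (+6 fires, +6 burnt)
Step 4: cell (3,1)='.' (+5 fires, +6 burnt)
Step 5: cell (3,1)='.' (+3 fires, +5 burnt)
Step 6: cell (3,1)='.' (+0 fires, +3 burnt)
  fire out at step 6

1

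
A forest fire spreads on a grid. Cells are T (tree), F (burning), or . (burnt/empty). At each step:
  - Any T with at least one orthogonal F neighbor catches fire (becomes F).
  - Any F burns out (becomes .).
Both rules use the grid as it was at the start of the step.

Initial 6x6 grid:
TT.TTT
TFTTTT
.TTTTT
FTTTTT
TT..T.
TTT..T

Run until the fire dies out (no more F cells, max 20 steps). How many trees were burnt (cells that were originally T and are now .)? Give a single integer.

Answer: 26

Derivation:
Step 1: +6 fires, +2 burnt (F count now 6)
Step 2: +6 fires, +6 burnt (F count now 6)
Step 3: +5 fires, +6 burnt (F count now 5)
Step 4: +5 fires, +5 burnt (F count now 5)
Step 5: +4 fires, +5 burnt (F count now 4)
Step 6: +0 fires, +4 burnt (F count now 0)
Fire out after step 6
Initially T: 27, now '.': 35
Total burnt (originally-T cells now '.'): 26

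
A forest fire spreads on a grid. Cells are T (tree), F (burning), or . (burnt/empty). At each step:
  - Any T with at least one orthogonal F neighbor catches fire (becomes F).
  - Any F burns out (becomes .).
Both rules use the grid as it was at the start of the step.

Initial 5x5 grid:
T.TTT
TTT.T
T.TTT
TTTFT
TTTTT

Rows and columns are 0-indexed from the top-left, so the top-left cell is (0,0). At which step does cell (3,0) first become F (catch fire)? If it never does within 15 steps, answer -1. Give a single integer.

Step 1: cell (3,0)='T' (+4 fires, +1 burnt)
Step 2: cell (3,0)='T' (+5 fires, +4 burnt)
Step 3: cell (3,0)='F' (+4 fires, +5 burnt)
  -> target ignites at step 3
Step 4: cell (3,0)='.' (+5 fires, +4 burnt)
Step 5: cell (3,0)='.' (+2 fires, +5 burnt)
Step 6: cell (3,0)='.' (+1 fires, +2 burnt)
Step 7: cell (3,0)='.' (+0 fires, +1 burnt)
  fire out at step 7

3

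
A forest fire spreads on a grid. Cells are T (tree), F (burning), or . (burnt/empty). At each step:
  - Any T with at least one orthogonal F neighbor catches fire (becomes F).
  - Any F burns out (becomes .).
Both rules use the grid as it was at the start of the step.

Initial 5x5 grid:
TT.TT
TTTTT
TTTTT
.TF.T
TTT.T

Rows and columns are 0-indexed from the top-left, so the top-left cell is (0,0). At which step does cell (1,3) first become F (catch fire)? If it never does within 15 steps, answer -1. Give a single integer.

Step 1: cell (1,3)='T' (+3 fires, +1 burnt)
Step 2: cell (1,3)='T' (+4 fires, +3 burnt)
Step 3: cell (1,3)='F' (+5 fires, +4 burnt)
  -> target ignites at step 3
Step 4: cell (1,3)='.' (+5 fires, +5 burnt)
Step 5: cell (1,3)='.' (+3 fires, +5 burnt)
Step 6: cell (1,3)='.' (+0 fires, +3 burnt)
  fire out at step 6

3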